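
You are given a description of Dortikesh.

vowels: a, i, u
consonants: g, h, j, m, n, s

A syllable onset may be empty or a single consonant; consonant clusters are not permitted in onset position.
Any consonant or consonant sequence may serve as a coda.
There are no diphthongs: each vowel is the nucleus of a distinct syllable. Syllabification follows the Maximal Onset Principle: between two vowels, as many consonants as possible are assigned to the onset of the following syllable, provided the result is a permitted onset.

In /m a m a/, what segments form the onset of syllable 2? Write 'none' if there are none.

m

The vowels are a, a — 2 nuclei, so 2 syllables.
Between /a/ (V1) and /a/ (V2): just /m/ — single C goes to the following onset.
Syllabification: ma.ma.
Syllable 2 is /ma/: onset /m/, nucleus /a/, coda ∅.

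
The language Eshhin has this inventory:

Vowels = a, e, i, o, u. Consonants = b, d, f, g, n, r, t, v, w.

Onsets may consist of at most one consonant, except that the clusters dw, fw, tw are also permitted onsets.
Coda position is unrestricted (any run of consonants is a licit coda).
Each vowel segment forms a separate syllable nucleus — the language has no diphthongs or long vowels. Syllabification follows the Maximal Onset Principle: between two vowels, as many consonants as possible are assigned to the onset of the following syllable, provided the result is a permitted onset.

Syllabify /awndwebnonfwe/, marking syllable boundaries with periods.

awn.dweb.non.fwe

Nuclei (vowels): a, e, o, e → 4 syllables.
/a…e/ gap (V1→V2): /wndw/ splits as /wn/ + /dw/ (/dw/ is the longest suffix that is a licit onset).
/e…o/ gap (V2→V3): /bn/ — longest licit onset from the right is /n/, leaving /b/ as coda.
/o…e/ gap (V3→V4): /nfw/ splits as /n/ + /fw/ (/fw/ is the longest suffix that is a licit onset).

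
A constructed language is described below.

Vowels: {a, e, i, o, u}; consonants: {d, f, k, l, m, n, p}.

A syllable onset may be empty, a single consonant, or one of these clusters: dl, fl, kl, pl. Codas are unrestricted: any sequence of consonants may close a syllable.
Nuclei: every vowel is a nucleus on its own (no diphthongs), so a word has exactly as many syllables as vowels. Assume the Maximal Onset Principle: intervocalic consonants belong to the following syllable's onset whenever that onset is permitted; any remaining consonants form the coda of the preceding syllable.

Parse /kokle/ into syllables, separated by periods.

The vowels are o, e — 2 nuclei, so 2 syllables.
Between /o/ (V1) and /e/ (V2): /kl/ — entire cluster is a permitted onset → onset /kl/, coda ∅.

ko.kle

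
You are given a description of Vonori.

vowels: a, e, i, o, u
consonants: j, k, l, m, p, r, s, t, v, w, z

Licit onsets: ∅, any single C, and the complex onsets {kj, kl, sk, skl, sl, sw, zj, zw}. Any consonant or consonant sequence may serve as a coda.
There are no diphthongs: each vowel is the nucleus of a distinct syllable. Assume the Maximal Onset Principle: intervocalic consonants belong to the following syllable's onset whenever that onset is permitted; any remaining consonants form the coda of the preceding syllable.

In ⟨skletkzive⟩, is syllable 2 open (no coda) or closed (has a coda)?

open

The vowels are e, i, e — 3 nuclei, so 3 syllables.
/e…i/ gap (V1→V2): /tkz/; trying suffixes from longest down, /z/ is the first permitted one, so coda /tk/ | onset /z/.
/i…e/ gap (V2→V3): just /v/ — single C goes to the following onset.
Syllabification: skletk.zi.ve.
Syllable 2 is /zi/; it ends in its nucleus with no coda, so it is open.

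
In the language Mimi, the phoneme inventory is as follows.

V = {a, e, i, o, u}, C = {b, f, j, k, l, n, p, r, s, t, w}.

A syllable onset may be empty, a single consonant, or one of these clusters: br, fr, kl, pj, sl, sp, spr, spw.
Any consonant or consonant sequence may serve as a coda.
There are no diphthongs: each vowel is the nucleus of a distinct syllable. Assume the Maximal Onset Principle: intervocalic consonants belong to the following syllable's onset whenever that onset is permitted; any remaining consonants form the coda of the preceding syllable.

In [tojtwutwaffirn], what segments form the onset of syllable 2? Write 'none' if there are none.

The vowels are o, u, a, i — 4 nuclei, so 4 syllables.
Between /o/ (V1) and /u/ (V2): /jtw/ splits as /jt/ + /w/ (/w/ is the longest suffix that is a licit onset).
Between /u/ (V2) and /a/ (V3): /tw/; trying suffixes from longest down, /w/ is the first permitted one, so coda /t/ | onset /w/.
Between /a/ (V3) and /i/ (V4): cluster /ff/ — the longest permitted-onset suffix is /f/; onset = /f/, preceding coda = /f/.
Putting it together: tojt.wut.waf.firn.
Syllable 2 is /wut/: onset /w/, nucleus /u/, coda /t/.

w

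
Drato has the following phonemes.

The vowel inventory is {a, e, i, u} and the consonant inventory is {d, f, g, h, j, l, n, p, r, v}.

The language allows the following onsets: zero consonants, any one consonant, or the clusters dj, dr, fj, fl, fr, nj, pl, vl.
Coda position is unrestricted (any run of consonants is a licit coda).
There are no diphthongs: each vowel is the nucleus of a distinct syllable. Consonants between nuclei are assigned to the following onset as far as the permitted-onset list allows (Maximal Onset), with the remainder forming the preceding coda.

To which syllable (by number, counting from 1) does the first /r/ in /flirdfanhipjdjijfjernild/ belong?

1

Vowels present: i, a, i, i, e, i; each is a nucleus, giving 6 syllables.
V1 /i/ – V2 /a/: /rdf/; trying suffixes from longest down, /f/ is the first permitted one, so coda /rd/ | onset /f/.
V2 /a/ – V3 /i/: /nh/ — longest licit onset from the right is /h/, leaving /n/ as coda.
V3 /i/ – V4 /i/: /pjdj/; trying suffixes from longest down, /dj/ is the first permitted one, so coda /pj/ | onset /dj/.
V4 /i/ – V5 /e/: /jfj/ — longest licit onset from the right is /fj/, leaving /j/ as coda.
V5 /e/ – V6 /i/: /rn/ — longest licit onset from the right is /n/, leaving /r/ as coda.
Syllabification: flird.fan.hipj.djij.fjer.nild.
The first /r/ is in the coda of syllable 1 (/flird/).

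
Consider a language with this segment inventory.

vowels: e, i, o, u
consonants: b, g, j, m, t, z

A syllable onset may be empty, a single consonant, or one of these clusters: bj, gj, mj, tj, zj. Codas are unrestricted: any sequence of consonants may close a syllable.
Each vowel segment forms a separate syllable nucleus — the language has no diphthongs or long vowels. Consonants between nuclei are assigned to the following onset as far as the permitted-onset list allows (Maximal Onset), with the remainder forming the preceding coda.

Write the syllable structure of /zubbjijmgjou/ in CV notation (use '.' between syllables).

CVC.CCVCC.CCV.V

Vowels present: u, i, o, u; each is a nucleus, giving 4 syllables.
/u…i/ gap (V1→V2): cluster /bbj/ — the longest permitted-onset suffix is /bj/; onset = /bj/, preceding coda = /b/.
/i…o/ gap (V2→V3): cluster /jmgj/ — the longest permitted-onset suffix is /gj/; onset = /gj/, preceding coda = /jm/.
/o…u/ gap (V3→V4): hiatus — the boundary sits between the two vowels.
Result: zub.bjijm.gjo.u.
Mapping each syllable to C/V: /zub/ → CVC, /bjijm/ → CCVCC, /gjo/ → CCV, /u/ → V.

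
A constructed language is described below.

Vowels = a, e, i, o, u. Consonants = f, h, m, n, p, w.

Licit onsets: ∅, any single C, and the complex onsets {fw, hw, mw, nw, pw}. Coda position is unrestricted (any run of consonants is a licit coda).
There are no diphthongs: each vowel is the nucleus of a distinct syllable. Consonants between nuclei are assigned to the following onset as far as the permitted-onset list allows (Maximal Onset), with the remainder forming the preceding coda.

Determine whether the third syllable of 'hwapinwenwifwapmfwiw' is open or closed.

open

The vowels are a, i, e, i, a, i — 6 nuclei, so 6 syllables.
/a…i/ gap (V1→V2): just /p/ — single C goes to the following onset.
/i…e/ gap (V2→V3): /nw/ — entire cluster is a permitted onset → onset /nw/, coda ∅.
/e…i/ gap (V3→V4): /nw/ is a licit onset in full, so it all attaches to the next syllable.
/i…a/ gap (V4→V5): /fw/ — entire cluster is a permitted onset → onset /fw/, coda ∅.
/a…i/ gap (V5→V6): /pmfw/ splits as /pm/ + /fw/ (/fw/ is the longest suffix that is a licit onset).
Syllabification: hwa.pi.nwe.nwi.fwapm.fwiw.
Syllable 3 is /nwe/; it ends in its nucleus with no coda, so it is open.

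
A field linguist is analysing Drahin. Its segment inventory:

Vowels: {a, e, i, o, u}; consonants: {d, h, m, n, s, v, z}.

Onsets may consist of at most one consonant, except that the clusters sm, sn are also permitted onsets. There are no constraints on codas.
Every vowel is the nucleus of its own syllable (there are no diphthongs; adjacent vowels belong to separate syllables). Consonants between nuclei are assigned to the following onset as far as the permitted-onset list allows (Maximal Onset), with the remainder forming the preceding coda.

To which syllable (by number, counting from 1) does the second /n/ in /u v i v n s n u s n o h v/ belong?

3

Vowels present: u, i, u, o; each is a nucleus, giving 4 syllables.
σ1/σ2 boundary: /v/ → onset of the next syllable (single consonants are always licit onsets).
σ2/σ3 boundary: /vnsn/ splits as /vn/ + /sn/ (/sn/ is the longest suffix that is a licit onset).
σ3/σ4 boundary: /sn/ — entire cluster is a permitted onset → onset /sn/, coda ∅.
Putting it together: u.vivn.snu.snohv.
The second /n/ is in the onset of syllable 3 (/snu/).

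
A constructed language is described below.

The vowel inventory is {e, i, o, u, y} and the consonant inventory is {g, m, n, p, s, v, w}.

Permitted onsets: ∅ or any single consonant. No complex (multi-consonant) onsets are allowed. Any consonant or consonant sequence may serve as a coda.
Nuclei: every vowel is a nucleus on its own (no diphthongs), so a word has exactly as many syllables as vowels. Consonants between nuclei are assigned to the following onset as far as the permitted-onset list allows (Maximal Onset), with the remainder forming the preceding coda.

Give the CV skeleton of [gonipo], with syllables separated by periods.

CV.CV.CV

Vowels present: o, i, o; each is a nucleus, giving 3 syllables.
σ1/σ2 boundary: just /n/ — single C goes to the following onset.
σ2/σ3 boundary: just /p/ — single C goes to the following onset.
Putting it together: go.ni.po.
Mapping each syllable to C/V: /go/ → CV, /ni/ → CV, /po/ → CV.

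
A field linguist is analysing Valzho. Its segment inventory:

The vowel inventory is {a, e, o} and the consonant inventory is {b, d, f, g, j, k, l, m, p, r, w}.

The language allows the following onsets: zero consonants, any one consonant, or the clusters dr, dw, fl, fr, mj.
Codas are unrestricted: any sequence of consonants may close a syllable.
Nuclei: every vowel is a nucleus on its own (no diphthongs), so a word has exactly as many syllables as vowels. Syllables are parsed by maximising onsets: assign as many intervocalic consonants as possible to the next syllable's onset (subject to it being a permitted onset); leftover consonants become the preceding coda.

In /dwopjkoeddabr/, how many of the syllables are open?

1

Vowels present: o, o, e, a; each is a nucleus, giving 4 syllables.
/o…o/ gap (V1→V2): /pjk/; trying suffixes from longest down, /k/ is the first permitted one, so coda /pj/ | onset /k/.
/o…e/ gap (V2→V3): hiatus — the boundary sits between the two vowels.
/e…a/ gap (V3→V4): /dd/; trying suffixes from longest down, /d/ is the first permitted one, so coda /d/ | onset /d/.
Putting it together: dwopj.ko.ed.dabr.
Classifying each syllable: /dwopj/ (closed), /ko/ (open), /ed/ (closed), /dabr/ (closed).
Open syllables: 1.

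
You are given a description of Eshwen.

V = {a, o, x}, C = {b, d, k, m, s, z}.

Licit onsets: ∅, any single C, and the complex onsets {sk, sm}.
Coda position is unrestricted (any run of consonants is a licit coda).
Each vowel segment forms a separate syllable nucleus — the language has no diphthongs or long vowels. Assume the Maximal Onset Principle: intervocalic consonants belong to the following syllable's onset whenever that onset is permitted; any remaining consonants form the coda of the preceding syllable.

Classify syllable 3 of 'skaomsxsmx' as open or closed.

open

The vowels are a, o, x, x — 4 nuclei, so 4 syllables.
Between /a/ (V1) and /o/ (V2): no consonants, so the boundary falls immediately after /a/.
Between /o/ (V2) and /x/ (V3): /ms/ — longest licit onset from the right is /s/, leaving /m/ as coda.
Between /x/ (V3) and /x/ (V4): /sm/ — entire cluster is a permitted onset → onset /sm/, coda ∅.
Syllabification: ska.om.sx.smx.
Syllable 3 is /sx/; it ends in its nucleus with no coda, so it is open.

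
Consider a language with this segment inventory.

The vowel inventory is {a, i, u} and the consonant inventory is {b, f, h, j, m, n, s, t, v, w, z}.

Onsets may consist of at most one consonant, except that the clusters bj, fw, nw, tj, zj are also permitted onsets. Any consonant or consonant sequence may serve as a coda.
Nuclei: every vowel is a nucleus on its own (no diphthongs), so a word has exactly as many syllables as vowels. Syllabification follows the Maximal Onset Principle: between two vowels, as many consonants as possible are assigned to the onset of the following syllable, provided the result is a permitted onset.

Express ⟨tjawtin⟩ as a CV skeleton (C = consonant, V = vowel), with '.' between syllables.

CCVC.CVC

Vowels present: a, i; each is a nucleus, giving 2 syllables.
V1 /a/ – V2 /i/: cluster /wt/ — the longest permitted-onset suffix is /t/; onset = /t/, preceding coda = /w/.
Syllabification: tjaw.tin.
Mapping each syllable to C/V: /tjaw/ → CCVC, /tin/ → CVC.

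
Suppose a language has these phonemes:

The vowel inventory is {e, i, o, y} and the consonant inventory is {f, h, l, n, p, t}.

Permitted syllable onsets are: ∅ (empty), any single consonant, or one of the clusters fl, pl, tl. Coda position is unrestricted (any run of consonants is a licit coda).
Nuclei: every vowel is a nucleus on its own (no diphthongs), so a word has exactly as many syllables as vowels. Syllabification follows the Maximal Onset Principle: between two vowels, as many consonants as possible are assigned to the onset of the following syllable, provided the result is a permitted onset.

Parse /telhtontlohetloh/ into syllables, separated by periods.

telh.ton.tlo.he.tloh

The vowels are e, o, o, e, o — 5 nuclei, so 5 syllables.
Between /e/ (V1) and /o/ (V2): /lht/ splits as /lh/ + /t/ (/t/ is the longest suffix that is a licit onset).
Between /o/ (V2) and /o/ (V3): cluster /ntl/ — the longest permitted-onset suffix is /tl/; onset = /tl/, preceding coda = /n/.
Between /o/ (V3) and /e/ (V4): just /h/ — single C goes to the following onset.
Between /e/ (V4) and /o/ (V5): /tl/ — entire cluster is a permitted onset → onset /tl/, coda ∅.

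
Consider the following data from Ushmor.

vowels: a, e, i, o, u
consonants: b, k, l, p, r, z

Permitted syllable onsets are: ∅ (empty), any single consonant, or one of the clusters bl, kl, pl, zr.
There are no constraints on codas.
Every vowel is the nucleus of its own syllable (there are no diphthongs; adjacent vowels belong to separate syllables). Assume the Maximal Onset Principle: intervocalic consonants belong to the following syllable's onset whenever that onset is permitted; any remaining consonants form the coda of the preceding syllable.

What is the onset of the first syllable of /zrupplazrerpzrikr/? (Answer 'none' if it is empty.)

Nuclei (vowels): u, a, e, i → 4 syllables.
V1 /u/ – V2 /a/: /ppl/; trying suffixes from longest down, /pl/ is the first permitted one, so coda /p/ | onset /pl/.
V2 /a/ – V3 /e/: cluster /zr/ — /zr/ is itself a permitted onset, so the whole cluster goes right; preceding coda = ∅.
V3 /e/ – V4 /i/: cluster /rpzr/ — the longest permitted-onset suffix is /zr/; onset = /zr/, preceding coda = /rp/.
Syllabification: zrup.pla.zrerp.zrikr.
Syllable 1 is /zrup/: onset /zr/, nucleus /u/, coda /p/.

zr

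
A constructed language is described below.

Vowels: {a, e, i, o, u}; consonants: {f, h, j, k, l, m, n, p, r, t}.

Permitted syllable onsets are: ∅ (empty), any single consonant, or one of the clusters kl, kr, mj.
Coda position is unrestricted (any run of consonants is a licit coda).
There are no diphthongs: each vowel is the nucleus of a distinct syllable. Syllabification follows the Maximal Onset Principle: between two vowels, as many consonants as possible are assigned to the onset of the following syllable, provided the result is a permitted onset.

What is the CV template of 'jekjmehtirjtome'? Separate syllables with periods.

CVCC.CVC.CVCC.CV.CV

Vowels present: e, e, i, o, e; each is a nucleus, giving 5 syllables.
V1 /e/ – V2 /e/: /kjm/ splits as /kj/ + /m/ (/m/ is the longest suffix that is a licit onset).
V2 /e/ – V3 /i/: cluster /ht/ — the longest permitted-onset suffix is /t/; onset = /t/, preceding coda = /h/.
V3 /i/ – V4 /o/: /rjt/ — longest licit onset from the right is /t/, leaving /rj/ as coda.
V4 /o/ – V5 /e/: /m/ → onset of the next syllable (single consonants are always licit onsets).
Putting it together: jekj.meh.tirj.to.me.
Mapping each syllable to C/V: /jekj/ → CVCC, /meh/ → CVC, /tirj/ → CVCC, /to/ → CV, /me/ → CV.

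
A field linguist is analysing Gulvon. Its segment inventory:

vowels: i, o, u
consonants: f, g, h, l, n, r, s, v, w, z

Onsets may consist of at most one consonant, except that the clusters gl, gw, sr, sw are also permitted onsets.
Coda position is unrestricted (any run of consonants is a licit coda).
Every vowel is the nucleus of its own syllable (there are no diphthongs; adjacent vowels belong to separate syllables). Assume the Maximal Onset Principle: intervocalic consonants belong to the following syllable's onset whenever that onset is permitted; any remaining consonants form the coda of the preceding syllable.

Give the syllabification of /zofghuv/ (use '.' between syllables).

Nuclei (vowels): o, u → 2 syllables.
/o…u/ gap (V1→V2): cluster /fgh/ — the longest permitted-onset suffix is /h/; onset = /h/, preceding coda = /fg/.

zofg.huv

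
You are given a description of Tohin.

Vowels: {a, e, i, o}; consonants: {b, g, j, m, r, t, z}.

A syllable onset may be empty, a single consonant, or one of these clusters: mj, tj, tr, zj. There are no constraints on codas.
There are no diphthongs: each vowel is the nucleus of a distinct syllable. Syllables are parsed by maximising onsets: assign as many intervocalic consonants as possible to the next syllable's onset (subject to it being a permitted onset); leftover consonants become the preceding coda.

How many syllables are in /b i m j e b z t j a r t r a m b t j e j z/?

5

Nuclei (vowels): i, e, a, a, e → 5 syllables.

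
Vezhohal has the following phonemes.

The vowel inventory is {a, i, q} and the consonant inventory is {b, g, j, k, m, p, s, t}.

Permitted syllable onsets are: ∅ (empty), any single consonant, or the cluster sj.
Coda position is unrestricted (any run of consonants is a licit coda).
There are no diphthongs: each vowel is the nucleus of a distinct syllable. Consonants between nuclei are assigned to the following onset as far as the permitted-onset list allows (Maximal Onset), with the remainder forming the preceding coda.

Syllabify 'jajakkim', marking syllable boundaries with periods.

Vowels present: a, a, i; each is a nucleus, giving 3 syllables.
σ1/σ2 boundary: /j/ is a single consonant, so it becomes the next onset.
σ2/σ3 boundary: /kk/ splits as /k/ + /k/ (/k/ is the longest suffix that is a licit onset).

ja.jak.kim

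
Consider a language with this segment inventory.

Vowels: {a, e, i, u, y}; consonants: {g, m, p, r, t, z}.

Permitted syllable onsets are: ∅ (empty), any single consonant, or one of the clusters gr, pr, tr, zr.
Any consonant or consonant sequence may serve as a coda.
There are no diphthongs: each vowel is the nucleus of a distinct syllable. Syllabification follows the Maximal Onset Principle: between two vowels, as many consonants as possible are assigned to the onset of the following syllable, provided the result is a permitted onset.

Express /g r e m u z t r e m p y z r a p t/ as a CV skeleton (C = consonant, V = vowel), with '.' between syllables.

CCV.CVC.CCVC.CV.CCVCC

Nuclei (vowels): e, u, e, y, a → 5 syllables.
V1 /e/ – V2 /u/: /m/ is a single consonant, so it becomes the next onset.
V2 /u/ – V3 /e/: cluster /ztr/ — the longest permitted-onset suffix is /tr/; onset = /tr/, preceding coda = /z/.
V3 /e/ – V4 /y/: /mp/ — longest licit onset from the right is /p/, leaving /m/ as coda.
V4 /y/ – V5 /a/: cluster /zr/ — /zr/ is itself a permitted onset, so the whole cluster goes right; preceding coda = ∅.
Syllabification: gre.muz.trem.py.zrapt.
Mapping each syllable to C/V: /gre/ → CCV, /muz/ → CVC, /trem/ → CCVC, /py/ → CV, /zrapt/ → CCVCC.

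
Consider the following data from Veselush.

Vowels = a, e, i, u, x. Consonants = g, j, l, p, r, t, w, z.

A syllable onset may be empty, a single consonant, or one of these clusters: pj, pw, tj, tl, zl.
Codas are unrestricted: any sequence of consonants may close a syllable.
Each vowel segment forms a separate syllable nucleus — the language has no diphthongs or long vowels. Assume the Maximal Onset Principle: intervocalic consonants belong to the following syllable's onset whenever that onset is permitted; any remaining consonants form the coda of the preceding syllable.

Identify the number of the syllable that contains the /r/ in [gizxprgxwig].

Vowels present: i, x, x, i; each is a nucleus, giving 4 syllables.
Between /i/ (V1) and /x/ (V2): /z/ → onset of the next syllable (single consonants are always licit onsets).
Between /x/ (V2) and /x/ (V3): /prg/ — longest licit onset from the right is /g/, leaving /pr/ as coda.
Between /x/ (V3) and /i/ (V4): /w/ → onset of the next syllable (single consonants are always licit onsets).
Syllabification: gi.zxpr.gx.wig.
The /r/ is in the coda of syllable 2 (/zxpr/).

2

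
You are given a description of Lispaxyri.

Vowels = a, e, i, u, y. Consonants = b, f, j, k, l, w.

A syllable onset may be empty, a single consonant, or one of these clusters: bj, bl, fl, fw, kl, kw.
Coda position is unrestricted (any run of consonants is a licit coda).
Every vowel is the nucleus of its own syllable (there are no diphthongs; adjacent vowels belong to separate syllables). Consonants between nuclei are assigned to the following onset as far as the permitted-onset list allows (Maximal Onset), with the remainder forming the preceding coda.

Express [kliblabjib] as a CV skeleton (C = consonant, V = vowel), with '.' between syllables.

Vowels present: i, a, i; each is a nucleus, giving 3 syllables.
σ1/σ2 boundary: /bl/ is a licit onset in full, so it all attaches to the next syllable.
σ2/σ3 boundary: /bj/ is a licit onset in full, so it all attaches to the next syllable.
Putting it together: kli.bla.bjib.
Mapping each syllable to C/V: /kli/ → CCV, /bla/ → CCV, /bjib/ → CCVC.

CCV.CCV.CCVC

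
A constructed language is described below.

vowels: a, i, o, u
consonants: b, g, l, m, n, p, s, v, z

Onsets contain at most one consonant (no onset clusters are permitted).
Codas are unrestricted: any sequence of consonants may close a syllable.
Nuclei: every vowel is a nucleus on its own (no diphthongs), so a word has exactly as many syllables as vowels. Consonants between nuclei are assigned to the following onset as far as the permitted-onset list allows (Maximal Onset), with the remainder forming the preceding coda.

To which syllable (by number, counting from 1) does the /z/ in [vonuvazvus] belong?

3

Nuclei (vowels): o, u, a, u → 4 syllables.
/o…u/ gap (V1→V2): /n/ is a single consonant, so it becomes the next onset.
/u…a/ gap (V2→V3): /v/ → onset of the next syllable (single consonants are always licit onsets).
/a…u/ gap (V3→V4): /zv/ splits as /z/ + /v/ (/v/ is the longest suffix that is a licit onset).
Putting it together: vo.nu.vaz.vus.
The /z/ is in the coda of syllable 3 (/vaz/).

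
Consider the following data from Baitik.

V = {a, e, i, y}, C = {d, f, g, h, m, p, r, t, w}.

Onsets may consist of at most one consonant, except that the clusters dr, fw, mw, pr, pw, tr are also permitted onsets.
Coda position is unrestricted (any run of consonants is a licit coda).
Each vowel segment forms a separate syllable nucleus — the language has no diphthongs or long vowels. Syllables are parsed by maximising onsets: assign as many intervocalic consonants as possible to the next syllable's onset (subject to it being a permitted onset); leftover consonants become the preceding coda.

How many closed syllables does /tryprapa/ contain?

Vowels present: y, a, a; each is a nucleus, giving 3 syllables.
Between /y/ (V1) and /a/ (V2): cluster /pr/ — /pr/ is itself a permitted onset, so the whole cluster goes right; preceding coda = ∅.
Between /a/ (V2) and /a/ (V3): /p/ → onset of the next syllable (single consonants are always licit onsets).
Putting it together: try.pra.pa.
Classifying each syllable: /try/ (open), /pra/ (open), /pa/ (open).
Closed syllables: 0.

0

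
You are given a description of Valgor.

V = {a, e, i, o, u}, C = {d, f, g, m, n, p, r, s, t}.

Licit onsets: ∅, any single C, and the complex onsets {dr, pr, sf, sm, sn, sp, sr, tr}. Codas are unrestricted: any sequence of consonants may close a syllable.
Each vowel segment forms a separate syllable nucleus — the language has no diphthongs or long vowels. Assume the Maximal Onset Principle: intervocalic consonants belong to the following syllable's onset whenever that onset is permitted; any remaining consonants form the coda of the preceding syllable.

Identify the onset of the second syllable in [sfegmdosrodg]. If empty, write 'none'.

Nuclei (vowels): e, o, o → 3 syllables.
Between /e/ (V1) and /o/ (V2): cluster /gmd/ — the longest permitted-onset suffix is /d/; onset = /d/, preceding coda = /gm/.
Between /o/ (V2) and /o/ (V3): cluster /sr/ — /sr/ is itself a permitted onset, so the whole cluster goes right; preceding coda = ∅.
So the parse is sfegm.do.srodg.
Syllable 2 is /do/: onset /d/, nucleus /o/, coda ∅.

d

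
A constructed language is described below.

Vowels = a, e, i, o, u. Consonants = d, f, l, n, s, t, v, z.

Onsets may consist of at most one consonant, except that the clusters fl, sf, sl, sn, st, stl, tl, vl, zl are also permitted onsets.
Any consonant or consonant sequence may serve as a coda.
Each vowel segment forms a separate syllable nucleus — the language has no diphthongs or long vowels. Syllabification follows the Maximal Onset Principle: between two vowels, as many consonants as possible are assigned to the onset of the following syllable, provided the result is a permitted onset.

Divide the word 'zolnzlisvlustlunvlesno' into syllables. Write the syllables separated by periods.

Nuclei (vowels): o, i, u, u, e, o → 6 syllables.
V1 /o/ – V2 /i/: cluster /lnzl/ — the longest permitted-onset suffix is /zl/; onset = /zl/, preceding coda = /ln/.
V2 /i/ – V3 /u/: /svl/ — longest licit onset from the right is /vl/, leaving /s/ as coda.
V3 /u/ – V4 /u/: cluster /stl/ — /stl/ is itself a permitted onset, so the whole cluster goes right; preceding coda = ∅.
V4 /u/ – V5 /e/: /nvl/ splits as /n/ + /vl/ (/vl/ is the longest suffix that is a licit onset).
V5 /e/ – V6 /o/: cluster /sn/ — /sn/ is itself a permitted onset, so the whole cluster goes right; preceding coda = ∅.

zoln.zlis.vlu.stlun.vle.sno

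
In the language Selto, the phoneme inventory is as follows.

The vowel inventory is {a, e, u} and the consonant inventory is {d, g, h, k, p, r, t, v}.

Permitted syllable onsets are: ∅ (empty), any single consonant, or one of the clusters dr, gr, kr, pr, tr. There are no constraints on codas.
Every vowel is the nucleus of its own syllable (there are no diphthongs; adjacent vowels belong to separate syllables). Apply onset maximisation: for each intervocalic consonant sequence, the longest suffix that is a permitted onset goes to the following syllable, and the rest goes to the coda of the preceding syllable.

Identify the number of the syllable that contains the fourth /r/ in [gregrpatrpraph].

Vowels present: e, a, a; each is a nucleus, giving 3 syllables.
V1 /e/ – V2 /a/: /grp/; trying suffixes from longest down, /p/ is the first permitted one, so coda /gr/ | onset /p/.
V2 /a/ – V3 /a/: /trpr/ splits as /tr/ + /pr/ (/pr/ is the longest suffix that is a licit onset).
Result: gregr.patr.praph.
The fourth /r/ is in the onset of syllable 3 (/praph/).

3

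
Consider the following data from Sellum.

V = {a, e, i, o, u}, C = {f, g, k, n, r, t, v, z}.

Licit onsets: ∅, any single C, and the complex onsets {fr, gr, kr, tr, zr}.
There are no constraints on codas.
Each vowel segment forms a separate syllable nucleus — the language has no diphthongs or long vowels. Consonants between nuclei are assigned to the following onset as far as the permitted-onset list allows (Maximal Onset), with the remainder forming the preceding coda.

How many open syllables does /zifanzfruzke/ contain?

Nuclei (vowels): i, a, u, e → 4 syllables.
/i…a/ gap (V1→V2): /f/ is a single consonant, so it becomes the next onset.
/a…u/ gap (V2→V3): cluster /nzfr/ — the longest permitted-onset suffix is /fr/; onset = /fr/, preceding coda = /nz/.
/u…e/ gap (V3→V4): /zk/ — longest licit onset from the right is /k/, leaving /z/ as coda.
Result: zi.fanz.fruz.ke.
Classifying each syllable: /zi/ (open), /fanz/ (closed), /fruz/ (closed), /ke/ (open).
Open syllables: 2.

2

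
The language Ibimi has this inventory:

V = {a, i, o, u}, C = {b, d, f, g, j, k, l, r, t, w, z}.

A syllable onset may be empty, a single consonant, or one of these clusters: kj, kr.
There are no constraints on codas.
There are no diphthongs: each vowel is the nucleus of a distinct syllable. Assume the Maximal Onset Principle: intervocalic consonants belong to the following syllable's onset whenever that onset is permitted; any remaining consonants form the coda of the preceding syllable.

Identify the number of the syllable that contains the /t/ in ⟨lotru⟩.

1

The vowels are o, u — 2 nuclei, so 2 syllables.
/o…u/ gap (V1→V2): /tr/; trying suffixes from longest down, /r/ is the first permitted one, so coda /t/ | onset /r/.
So the parse is lot.ru.
The /t/ is in the coda of syllable 1 (/lot/).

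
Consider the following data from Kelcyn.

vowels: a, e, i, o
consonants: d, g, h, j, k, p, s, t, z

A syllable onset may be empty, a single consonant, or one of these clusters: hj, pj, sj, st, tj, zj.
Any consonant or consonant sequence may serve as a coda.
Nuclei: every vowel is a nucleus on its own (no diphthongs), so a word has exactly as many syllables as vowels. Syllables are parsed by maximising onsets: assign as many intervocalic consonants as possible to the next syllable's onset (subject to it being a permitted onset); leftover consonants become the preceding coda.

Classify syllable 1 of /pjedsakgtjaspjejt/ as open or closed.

closed

Vowels present: e, a, a, e; each is a nucleus, giving 4 syllables.
/e…a/ gap (V1→V2): /ds/ splits as /d/ + /s/ (/s/ is the longest suffix that is a licit onset).
/a…a/ gap (V2→V3): /kgtj/; trying suffixes from longest down, /tj/ is the first permitted one, so coda /kg/ | onset /tj/.
/a…e/ gap (V3→V4): /spj/ — longest licit onset from the right is /pj/, leaving /s/ as coda.
So the parse is pjed.sakg.tjas.pjejt.
Syllable 1 is /pjed/ with coda /d/, so it is closed.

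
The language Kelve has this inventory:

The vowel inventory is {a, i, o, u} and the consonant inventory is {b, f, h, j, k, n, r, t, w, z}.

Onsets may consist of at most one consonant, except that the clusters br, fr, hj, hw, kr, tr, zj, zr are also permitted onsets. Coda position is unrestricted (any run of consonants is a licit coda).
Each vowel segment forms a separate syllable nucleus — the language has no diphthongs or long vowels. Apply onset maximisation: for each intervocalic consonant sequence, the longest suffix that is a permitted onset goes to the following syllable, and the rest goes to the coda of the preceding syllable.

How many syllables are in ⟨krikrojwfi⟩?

3

Vowels present: i, o, i; each is a nucleus, giving 3 syllables.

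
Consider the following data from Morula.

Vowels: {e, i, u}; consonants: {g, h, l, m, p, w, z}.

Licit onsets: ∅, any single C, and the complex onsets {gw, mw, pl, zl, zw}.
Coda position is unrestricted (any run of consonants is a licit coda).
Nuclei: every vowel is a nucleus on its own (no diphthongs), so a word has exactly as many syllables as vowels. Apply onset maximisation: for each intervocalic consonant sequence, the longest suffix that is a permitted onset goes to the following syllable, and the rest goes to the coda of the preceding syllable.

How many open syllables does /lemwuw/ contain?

1

The vowels are e, u — 2 nuclei, so 2 syllables.
/e…u/ gap (V1→V2): /mw/ — entire cluster is a permitted onset → onset /mw/, coda ∅.
Result: le.mwuw.
Classifying each syllable: /le/ (open), /mwuw/ (closed).
Open syllables: 1.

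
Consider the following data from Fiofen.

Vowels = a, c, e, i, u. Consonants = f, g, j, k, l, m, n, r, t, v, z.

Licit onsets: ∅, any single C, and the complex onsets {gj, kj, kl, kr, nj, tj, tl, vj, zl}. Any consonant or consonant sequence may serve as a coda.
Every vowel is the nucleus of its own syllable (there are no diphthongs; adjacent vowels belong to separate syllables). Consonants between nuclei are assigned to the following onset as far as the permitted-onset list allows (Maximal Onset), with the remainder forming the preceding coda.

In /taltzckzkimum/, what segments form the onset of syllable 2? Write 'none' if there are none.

z

The vowels are a, c, i, u — 4 nuclei, so 4 syllables.
/a…c/ gap (V1→V2): /ltz/ splits as /lt/ + /z/ (/z/ is the longest suffix that is a licit onset).
/c…i/ gap (V2→V3): /kzk/ splits as /kz/ + /k/ (/k/ is the longest suffix that is a licit onset).
/i…u/ gap (V3→V4): just /m/ — single C goes to the following onset.
So the parse is talt.zckz.ki.mum.
Syllable 2 is /zckz/: onset /z/, nucleus /c/, coda /kz/.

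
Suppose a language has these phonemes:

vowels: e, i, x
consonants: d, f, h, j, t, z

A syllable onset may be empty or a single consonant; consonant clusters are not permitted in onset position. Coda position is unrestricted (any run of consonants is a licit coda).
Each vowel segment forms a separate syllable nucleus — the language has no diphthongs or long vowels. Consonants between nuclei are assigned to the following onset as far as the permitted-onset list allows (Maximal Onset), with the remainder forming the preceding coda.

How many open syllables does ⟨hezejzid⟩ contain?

1

Vowels present: e, e, i; each is a nucleus, giving 3 syllables.
V1 /e/ – V2 /e/: /z/ is a single consonant, so it becomes the next onset.
V2 /e/ – V3 /i/: /jz/; trying suffixes from longest down, /z/ is the first permitted one, so coda /j/ | onset /z/.
Syllabification: he.zej.zid.
Classifying each syllable: /he/ (open), /zej/ (closed), /zid/ (closed).
Open syllables: 1.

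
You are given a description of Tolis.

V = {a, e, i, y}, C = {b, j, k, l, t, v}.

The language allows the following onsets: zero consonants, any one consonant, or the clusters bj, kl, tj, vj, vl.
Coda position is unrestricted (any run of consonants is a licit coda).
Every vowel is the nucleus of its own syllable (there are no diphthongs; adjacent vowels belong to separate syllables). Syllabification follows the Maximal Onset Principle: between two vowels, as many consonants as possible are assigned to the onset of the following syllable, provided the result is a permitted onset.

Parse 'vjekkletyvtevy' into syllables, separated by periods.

vjek.kle.tyv.te.vy

The vowels are e, e, y, e, y — 5 nuclei, so 5 syllables.
σ1/σ2 boundary: /kkl/ — longest licit onset from the right is /kl/, leaving /k/ as coda.
σ2/σ3 boundary: just /t/ — single C goes to the following onset.
σ3/σ4 boundary: /vt/ splits as /v/ + /t/ (/t/ is the longest suffix that is a licit onset).
σ4/σ5 boundary: /v/ → onset of the next syllable (single consonants are always licit onsets).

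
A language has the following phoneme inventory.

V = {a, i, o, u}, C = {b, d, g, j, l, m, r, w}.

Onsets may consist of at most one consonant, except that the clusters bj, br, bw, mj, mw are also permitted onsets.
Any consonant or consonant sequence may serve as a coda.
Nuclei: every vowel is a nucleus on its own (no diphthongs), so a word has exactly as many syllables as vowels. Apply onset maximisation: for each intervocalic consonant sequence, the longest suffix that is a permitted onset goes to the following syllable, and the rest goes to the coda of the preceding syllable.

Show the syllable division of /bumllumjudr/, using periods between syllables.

The vowels are u, u, u — 3 nuclei, so 3 syllables.
σ1/σ2 boundary: /mll/ splits as /ml/ + /l/ (/l/ is the longest suffix that is a licit onset).
σ2/σ3 boundary: cluster /mj/ — /mj/ is itself a permitted onset, so the whole cluster goes right; preceding coda = ∅.

buml.lu.mjudr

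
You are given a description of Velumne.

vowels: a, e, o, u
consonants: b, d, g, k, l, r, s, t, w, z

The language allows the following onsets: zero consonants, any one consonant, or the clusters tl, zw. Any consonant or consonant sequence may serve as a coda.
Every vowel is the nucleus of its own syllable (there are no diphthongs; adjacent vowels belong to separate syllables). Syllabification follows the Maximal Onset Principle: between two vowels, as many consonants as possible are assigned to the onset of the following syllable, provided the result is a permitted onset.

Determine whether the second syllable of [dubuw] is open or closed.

closed

Vowels present: u, u; each is a nucleus, giving 2 syllables.
V1 /u/ – V2 /u/: just /b/ — single C goes to the following onset.
Result: du.buw.
Syllable 2 is /buw/ with coda /w/, so it is closed.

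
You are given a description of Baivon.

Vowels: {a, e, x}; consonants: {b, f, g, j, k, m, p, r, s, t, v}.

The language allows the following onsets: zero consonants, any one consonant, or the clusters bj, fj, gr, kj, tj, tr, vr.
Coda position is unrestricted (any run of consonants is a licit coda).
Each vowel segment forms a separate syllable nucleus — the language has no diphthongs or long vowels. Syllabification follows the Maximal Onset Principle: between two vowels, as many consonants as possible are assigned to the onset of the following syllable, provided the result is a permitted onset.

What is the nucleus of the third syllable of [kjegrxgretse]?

The vowels are e, x, e, e — 4 nuclei, so 4 syllables.
The third nucleus (vowel 3 from the left) is /e/.

e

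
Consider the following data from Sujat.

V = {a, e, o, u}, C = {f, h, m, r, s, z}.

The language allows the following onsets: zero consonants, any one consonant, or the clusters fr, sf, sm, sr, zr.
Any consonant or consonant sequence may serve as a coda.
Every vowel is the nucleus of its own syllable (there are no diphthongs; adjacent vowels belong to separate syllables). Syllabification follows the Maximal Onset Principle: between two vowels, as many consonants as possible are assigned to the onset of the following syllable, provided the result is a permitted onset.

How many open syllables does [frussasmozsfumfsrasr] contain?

1

Nuclei (vowels): u, a, o, u, a → 5 syllables.
σ1/σ2 boundary: cluster /ss/ — the longest permitted-onset suffix is /s/; onset = /s/, preceding coda = /s/.
σ2/σ3 boundary: cluster /sm/ — /sm/ is itself a permitted onset, so the whole cluster goes right; preceding coda = ∅.
σ3/σ4 boundary: /zsf/; trying suffixes from longest down, /sf/ is the first permitted one, so coda /z/ | onset /sf/.
σ4/σ5 boundary: /mfsr/ splits as /mf/ + /sr/ (/sr/ is the longest suffix that is a licit onset).
So the parse is frus.sa.smoz.sfumf.srasr.
Classifying each syllable: /frus/ (closed), /sa/ (open), /smoz/ (closed), /sfumf/ (closed), /srasr/ (closed).
Open syllables: 1.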